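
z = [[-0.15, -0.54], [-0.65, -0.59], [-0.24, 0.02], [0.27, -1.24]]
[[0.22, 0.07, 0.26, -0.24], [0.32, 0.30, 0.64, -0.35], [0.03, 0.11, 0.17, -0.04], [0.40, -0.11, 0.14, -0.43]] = z@[[-0.16, -0.45, -0.74, 0.19], [-0.36, -0.01, -0.27, 0.39]]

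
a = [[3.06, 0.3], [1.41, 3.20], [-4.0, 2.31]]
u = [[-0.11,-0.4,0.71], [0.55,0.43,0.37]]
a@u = [[-0.17,  -1.10,  2.28], [1.6,  0.81,  2.19], [1.71,  2.59,  -1.99]]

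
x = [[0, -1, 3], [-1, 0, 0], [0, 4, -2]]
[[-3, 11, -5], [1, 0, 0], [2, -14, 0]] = x @ [[-1, 0, 0], [0, -2, -1], [-1, 3, -2]]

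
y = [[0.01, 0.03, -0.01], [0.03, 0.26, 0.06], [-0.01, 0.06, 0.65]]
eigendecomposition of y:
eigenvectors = [[-0.99,  0.13,  -0.01], [0.12,  0.98,  0.15], [-0.03,  -0.15,  0.99]]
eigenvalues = [0.01, 0.25, 0.66]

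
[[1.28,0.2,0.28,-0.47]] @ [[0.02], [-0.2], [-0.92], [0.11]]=[[-0.32]]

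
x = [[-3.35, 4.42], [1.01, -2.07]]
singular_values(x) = [5.99, 0.41]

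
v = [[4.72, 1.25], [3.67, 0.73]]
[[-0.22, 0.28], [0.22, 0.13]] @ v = [[-0.01,-0.07], [1.52,0.37]]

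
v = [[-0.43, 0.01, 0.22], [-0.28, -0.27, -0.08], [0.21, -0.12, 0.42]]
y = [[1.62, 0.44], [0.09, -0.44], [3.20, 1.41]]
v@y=[[0.01, 0.12], [-0.73, -0.12], [1.67, 0.74]]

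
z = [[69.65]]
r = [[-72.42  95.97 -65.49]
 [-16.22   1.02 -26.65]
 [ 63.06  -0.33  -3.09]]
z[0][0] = 69.65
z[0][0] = 69.65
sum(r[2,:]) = 59.64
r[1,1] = 1.02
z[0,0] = 69.65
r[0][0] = -72.42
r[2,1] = -0.33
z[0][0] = 69.65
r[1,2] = -26.65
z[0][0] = 69.65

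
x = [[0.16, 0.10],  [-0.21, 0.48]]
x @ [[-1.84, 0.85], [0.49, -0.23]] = [[-0.25, 0.11],[0.62, -0.29]]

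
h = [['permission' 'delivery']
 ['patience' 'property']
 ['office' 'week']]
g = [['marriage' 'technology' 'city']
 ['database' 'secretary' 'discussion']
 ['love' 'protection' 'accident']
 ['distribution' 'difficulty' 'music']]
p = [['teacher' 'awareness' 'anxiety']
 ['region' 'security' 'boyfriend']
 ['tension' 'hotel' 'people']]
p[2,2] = 'people'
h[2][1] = 'week'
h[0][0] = 'permission'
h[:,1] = ['delivery', 'property', 'week']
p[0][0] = 'teacher'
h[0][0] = 'permission'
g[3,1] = 'difficulty'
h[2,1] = 'week'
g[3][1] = 'difficulty'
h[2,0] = 'office'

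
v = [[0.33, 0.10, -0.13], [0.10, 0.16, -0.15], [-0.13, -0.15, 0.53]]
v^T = [[0.33, 0.10, -0.13], [0.1, 0.16, -0.15], [-0.13, -0.15, 0.53]]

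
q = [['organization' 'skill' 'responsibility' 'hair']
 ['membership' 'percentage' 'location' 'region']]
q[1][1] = 'percentage'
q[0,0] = 'organization'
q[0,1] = 'skill'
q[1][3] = 'region'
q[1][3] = 'region'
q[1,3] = 'region'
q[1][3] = 'region'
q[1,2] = 'location'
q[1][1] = 'percentage'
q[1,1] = 'percentage'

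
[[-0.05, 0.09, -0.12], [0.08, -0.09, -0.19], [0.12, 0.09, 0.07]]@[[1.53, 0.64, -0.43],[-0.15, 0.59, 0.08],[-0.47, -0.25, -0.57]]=[[-0.03, 0.05, 0.10], [0.23, 0.05, 0.07], [0.14, 0.11, -0.08]]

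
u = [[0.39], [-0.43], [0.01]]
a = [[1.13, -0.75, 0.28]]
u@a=[[0.44, -0.29, 0.11],[-0.49, 0.32, -0.12],[0.01, -0.01, 0.00]]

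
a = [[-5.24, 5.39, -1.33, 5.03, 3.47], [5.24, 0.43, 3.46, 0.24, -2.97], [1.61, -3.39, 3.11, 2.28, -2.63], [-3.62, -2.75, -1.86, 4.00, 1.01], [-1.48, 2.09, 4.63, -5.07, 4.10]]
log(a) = [[(1.58+3.19j), -1.19-2.86j, (1.34+1.78j), (-1.16-2.81j), 0.02-1.29j], [(0.2-1.61j), (2.02+1.44j), 0.18-0.90j, 0.80+1.42j, -0.14+0.65j], [0.02-0.90j, (-0.02+0.8j), (1.24-0.5j), 0.75+0.79j, -0.50+0.36j], [(-0.46+0.42j), -1.04-0.38j, (0.11+0.24j), (1.33-0.37j), (0.01-0.17j)], [(0.39+1.54j), -1.52-1.38j, (2.12+0.86j), -2.92-1.35j, 1.30-0.62j]]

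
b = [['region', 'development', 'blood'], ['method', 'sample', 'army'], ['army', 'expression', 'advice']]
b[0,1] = 'development'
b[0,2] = 'blood'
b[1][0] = 'method'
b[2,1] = 'expression'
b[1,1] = 'sample'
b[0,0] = 'region'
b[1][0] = 'method'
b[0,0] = 'region'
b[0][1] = 'development'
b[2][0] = 'army'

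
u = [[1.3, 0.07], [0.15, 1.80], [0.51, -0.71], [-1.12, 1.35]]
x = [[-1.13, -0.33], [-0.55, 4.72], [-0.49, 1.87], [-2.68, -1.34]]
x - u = [[-2.43, -0.40], [-0.70, 2.92], [-1.0, 2.58], [-1.56, -2.69]]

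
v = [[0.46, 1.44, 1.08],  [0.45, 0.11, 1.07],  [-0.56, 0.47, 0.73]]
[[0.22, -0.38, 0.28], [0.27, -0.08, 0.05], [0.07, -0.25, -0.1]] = v @ [[0.12,0.12,0.23], [-0.04,-0.23,0.17], [0.21,-0.1,-0.07]]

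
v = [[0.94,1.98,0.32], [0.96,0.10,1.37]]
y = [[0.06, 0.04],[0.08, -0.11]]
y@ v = [[0.09, 0.12, 0.07], [-0.03, 0.15, -0.13]]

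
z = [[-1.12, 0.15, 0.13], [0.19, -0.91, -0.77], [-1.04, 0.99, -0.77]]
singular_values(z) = [1.89, 1.13, 0.75]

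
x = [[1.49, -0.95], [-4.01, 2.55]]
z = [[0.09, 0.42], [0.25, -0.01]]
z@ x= [[-1.55, 0.99], [0.41, -0.26]]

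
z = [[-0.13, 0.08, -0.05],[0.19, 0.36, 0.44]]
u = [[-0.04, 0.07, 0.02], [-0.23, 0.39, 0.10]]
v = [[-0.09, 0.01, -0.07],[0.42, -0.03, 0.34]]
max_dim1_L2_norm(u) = 0.46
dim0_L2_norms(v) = [0.43, 0.03, 0.35]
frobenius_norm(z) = 0.62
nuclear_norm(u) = 0.47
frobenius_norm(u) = 0.47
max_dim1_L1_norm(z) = 0.99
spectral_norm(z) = 0.60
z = v + u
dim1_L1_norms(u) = [0.13, 0.72]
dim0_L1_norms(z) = [0.32, 0.44, 0.49]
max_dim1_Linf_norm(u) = 0.39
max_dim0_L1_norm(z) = 0.49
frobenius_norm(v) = 0.55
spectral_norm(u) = 0.47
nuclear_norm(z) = 0.76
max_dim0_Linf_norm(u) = 0.39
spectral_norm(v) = 0.55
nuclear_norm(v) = 0.56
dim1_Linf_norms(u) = [0.07, 0.39]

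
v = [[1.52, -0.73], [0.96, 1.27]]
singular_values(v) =[1.8, 1.46]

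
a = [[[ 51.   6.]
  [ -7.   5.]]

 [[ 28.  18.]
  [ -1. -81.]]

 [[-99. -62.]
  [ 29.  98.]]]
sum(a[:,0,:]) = -58.0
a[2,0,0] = -99.0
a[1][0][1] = 18.0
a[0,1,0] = -7.0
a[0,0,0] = 51.0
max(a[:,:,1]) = 98.0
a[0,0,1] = 6.0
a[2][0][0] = -99.0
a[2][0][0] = -99.0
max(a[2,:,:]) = 98.0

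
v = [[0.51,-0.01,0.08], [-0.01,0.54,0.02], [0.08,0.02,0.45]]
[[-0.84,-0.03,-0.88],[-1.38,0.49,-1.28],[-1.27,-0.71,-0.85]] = v @ [[-1.30,0.23,-1.53], [-2.48,0.97,-2.35], [-2.48,-1.67,-1.52]]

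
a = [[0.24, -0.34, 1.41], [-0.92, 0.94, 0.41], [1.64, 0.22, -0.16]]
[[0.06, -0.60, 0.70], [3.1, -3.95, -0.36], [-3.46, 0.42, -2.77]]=a @ [[-2.17, 0.55, -1.41],  [0.90, -3.11, -1.88],  [0.63, -1.27, 0.28]]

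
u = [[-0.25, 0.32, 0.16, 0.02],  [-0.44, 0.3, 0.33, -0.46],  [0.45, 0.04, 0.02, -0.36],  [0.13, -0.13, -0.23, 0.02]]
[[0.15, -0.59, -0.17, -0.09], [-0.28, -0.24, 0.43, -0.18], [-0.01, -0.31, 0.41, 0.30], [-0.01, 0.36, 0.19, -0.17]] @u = [[0.13, -0.12, -0.15, 0.33],[0.35, -0.12, -0.07, -0.05],[0.36, -0.12, -0.16, 0.0],[-0.09, 0.13, 0.16, -0.24]]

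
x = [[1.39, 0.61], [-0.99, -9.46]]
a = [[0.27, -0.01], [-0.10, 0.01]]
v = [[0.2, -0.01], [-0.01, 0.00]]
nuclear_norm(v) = 0.20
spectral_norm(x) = 9.54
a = x @ v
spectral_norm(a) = 0.29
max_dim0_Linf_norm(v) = 0.2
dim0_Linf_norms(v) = [0.2, 0.01]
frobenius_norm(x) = 9.63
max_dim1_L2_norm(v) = 0.2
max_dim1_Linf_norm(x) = 9.46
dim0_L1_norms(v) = [0.21, 0.01]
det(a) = 0.00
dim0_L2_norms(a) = [0.29, 0.01]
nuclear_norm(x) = 10.86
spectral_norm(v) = 0.20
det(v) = -0.00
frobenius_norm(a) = 0.29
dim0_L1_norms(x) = [2.38, 10.07]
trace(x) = -8.07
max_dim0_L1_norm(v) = 0.21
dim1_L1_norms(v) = [0.21, 0.01]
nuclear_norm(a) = 0.29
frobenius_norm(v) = 0.20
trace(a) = 0.28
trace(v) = 0.20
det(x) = -12.55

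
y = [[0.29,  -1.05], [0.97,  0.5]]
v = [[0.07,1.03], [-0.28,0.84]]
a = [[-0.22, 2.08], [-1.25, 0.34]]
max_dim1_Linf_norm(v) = 1.03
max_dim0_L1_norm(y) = 1.55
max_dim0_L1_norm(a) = 2.42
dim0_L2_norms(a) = [1.27, 2.11]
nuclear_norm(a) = 3.33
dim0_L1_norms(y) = [1.26, 1.55]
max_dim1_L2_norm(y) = 1.09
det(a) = 2.53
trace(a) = 0.12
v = y + a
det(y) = 1.16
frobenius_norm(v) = 1.36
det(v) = 0.35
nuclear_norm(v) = 1.60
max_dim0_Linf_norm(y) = 1.05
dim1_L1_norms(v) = [1.1, 1.12]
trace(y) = 0.79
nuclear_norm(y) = 2.17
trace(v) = 0.91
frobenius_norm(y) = 1.54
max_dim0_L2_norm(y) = 1.16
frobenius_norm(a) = 2.46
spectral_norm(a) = 2.17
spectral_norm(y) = 1.20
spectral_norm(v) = 1.33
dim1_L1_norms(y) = [1.34, 1.47]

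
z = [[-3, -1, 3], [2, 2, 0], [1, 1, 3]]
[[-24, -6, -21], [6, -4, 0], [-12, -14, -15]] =z@[[3, -2, 3], [0, 0, -3], [-5, -4, -5]]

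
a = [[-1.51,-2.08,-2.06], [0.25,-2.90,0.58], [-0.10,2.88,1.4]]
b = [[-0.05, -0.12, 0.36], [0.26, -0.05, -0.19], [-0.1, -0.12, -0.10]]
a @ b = [[-0.26, 0.53, 0.06], [-0.82, 0.05, 0.58], [0.61, -0.30, -0.72]]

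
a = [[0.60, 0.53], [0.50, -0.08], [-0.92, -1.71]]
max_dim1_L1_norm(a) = 2.63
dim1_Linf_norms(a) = [0.6, 0.5, 1.71]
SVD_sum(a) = [[0.41, 0.65],[0.11, 0.17],[-1.04, -1.64]] + [[0.19, -0.12],[0.39, -0.25],[0.12, -0.07]]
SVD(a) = [[-0.37, -0.42], [-0.10, -0.87], [0.93, -0.26]] @ diag([2.0934529682933416, 0.5340923792227318]) @ [[-0.53, -0.85], [-0.85, 0.53]]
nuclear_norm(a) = 2.63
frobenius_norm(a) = 2.16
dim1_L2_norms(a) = [0.8, 0.51, 1.94]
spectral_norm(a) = 2.09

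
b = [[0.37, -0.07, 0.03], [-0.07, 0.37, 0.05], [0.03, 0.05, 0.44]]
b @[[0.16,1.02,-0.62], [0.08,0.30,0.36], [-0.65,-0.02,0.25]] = [[0.03, 0.36, -0.25], [-0.01, 0.04, 0.19], [-0.28, 0.04, 0.11]]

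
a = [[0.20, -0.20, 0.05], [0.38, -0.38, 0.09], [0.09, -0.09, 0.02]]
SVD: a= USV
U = [[-0.46, 0.79, 0.41], [-0.87, -0.29, -0.41], [-0.2, -0.54, 0.82]]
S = [0.63, 0.0, 0.0]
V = [[-0.7, 0.7, -0.17], [-0.12, 0.12, 0.99], [0.71, 0.71, -0.00]]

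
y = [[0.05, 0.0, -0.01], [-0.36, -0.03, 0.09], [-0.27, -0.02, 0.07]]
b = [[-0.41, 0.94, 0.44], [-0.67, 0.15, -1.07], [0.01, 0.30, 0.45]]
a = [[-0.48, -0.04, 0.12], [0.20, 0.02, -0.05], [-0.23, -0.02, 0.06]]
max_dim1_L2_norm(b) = 1.27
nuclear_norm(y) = 0.48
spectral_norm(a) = 0.59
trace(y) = 0.09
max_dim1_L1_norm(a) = 0.64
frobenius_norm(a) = 0.59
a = b @ y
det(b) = 0.02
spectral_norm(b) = 1.35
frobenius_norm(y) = 0.47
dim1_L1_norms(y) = [0.06, 0.48, 0.36]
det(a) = -0.00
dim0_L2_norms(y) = [0.45, 0.04, 0.11]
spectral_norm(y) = 0.47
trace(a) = -0.40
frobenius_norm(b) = 1.78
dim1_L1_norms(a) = [0.64, 0.27, 0.31]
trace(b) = 0.19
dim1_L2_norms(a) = [0.5, 0.21, 0.24]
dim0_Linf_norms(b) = [0.67, 0.94, 1.07]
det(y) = -0.00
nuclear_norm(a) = 0.59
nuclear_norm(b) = 2.52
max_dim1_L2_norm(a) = 0.5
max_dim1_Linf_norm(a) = 0.48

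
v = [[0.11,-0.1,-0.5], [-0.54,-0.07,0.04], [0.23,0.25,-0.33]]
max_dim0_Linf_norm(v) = 0.54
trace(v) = -0.29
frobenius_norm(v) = 0.89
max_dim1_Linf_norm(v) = 0.54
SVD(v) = [[-0.55, -0.68, -0.48], [0.58, -0.73, 0.36], [-0.6, -0.08, 0.80]] @ diag([0.7259630756207135, 0.4623442768229175, 0.23176579239484008]) @ [[-0.70, -0.19, 0.68],[0.65, 0.21, 0.73],[-0.28, 0.96, -0.03]]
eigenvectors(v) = [[(0.59+0j),(0.31+0.41j),0.31-0.41j], [-0.80+0.00j,(-0.24+0.54j),(-0.24-0.54j)], [-0.10+0.00j,0.62+0.00j,(0.62-0j)]]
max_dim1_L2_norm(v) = 0.55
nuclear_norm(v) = 1.42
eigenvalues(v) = [(0.33+0j), (-0.31+0.37j), (-0.31-0.37j)]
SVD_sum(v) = [[0.28, 0.07, -0.27],[-0.30, -0.08, 0.29],[0.31, 0.08, -0.30]] + [[-0.20, -0.07, -0.23], [-0.22, -0.07, -0.25], [-0.02, -0.01, -0.03]] + [[0.03, -0.11, 0.0],[-0.02, 0.08, -0.00],[-0.05, 0.18, -0.01]]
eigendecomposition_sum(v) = [[(0.15+0j), -0.11+0.00j, -0.12-0.00j], [-0.21+0.00j, (0.16-0j), 0.17+0.00j], [-0.03+0.00j, (0.02-0j), 0.02+0.00j]] + [[(-0.02+0.15j),0.01+0.12j,(-0.19-0.04j)], [-0.17+0.06j,-0.11+0.07j,(-0.06-0.21j)], [(0.13+0.13j),0.12+0.08j,(-0.18+0.15j)]] + [[(-0.02-0.15j), 0.01-0.12j, (-0.19+0.04j)], [(-0.17-0.06j), -0.11-0.07j, -0.06+0.21j], [0.13-0.13j, 0.12-0.08j, -0.18-0.15j]]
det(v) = 0.08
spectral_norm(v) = 0.73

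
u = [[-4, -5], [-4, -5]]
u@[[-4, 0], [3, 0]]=[[1, 0], [1, 0]]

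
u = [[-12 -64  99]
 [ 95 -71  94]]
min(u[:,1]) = -71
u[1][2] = 94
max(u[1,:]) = 95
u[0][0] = -12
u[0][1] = -64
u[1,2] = 94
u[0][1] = -64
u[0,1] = -64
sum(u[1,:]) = 118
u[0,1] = -64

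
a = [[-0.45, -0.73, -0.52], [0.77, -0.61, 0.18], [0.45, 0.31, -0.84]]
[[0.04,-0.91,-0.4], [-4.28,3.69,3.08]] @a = [[-0.9, 0.40, 0.15], [6.15, 1.83, 0.30]]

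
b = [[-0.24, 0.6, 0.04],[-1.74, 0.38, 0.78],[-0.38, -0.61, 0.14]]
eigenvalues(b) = [(0.18+1.21j), (0.18-1.21j), (-0.07+0j)]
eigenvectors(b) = [[(-0.14+0.35j),-0.14-0.35j,0.42+0.00j], [(-0.8+0j),-0.80-0.00j,(0.06+0j)], [-0.10-0.45j,-0.10+0.45j,(0.91+0j)]]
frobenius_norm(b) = 2.18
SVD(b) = [[-0.17,0.63,0.76], [-0.97,-0.0,-0.22], [-0.14,-0.78,0.61]] @ diag([1.9946217839809266, 0.8678223255000589, 0.06378362040850952]) @ [[0.9,-0.20,-0.39], [0.17,0.98,-0.1], [-0.41,-0.02,-0.91]]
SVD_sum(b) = [[-0.31, 0.07, 0.14], [-1.75, 0.38, 0.77], [-0.25, 0.05, 0.11]] + [[0.09, 0.53, -0.05], [-0.0, -0.0, 0.00], [-0.12, -0.66, 0.07]] + [[-0.02, -0.0, -0.04], [0.01, 0.0, 0.01], [-0.02, -0.00, -0.04]]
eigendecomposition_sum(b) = [[(-0.11+0.4j), 0.30+0.02j, (0.03-0.19j)], [(-0.87+0.1j), 0.19+0.60j, (0.39-0.08j)], [-0.16-0.48j, -0.31+0.18j, 0.09+0.21j]] + [[-0.11-0.40j, (0.3-0.02j), 0.03+0.19j], [(-0.87-0.1j), (0.19-0.6j), 0.39+0.08j], [-0.16+0.48j, (-0.31-0.18j), 0.09-0.21j]] + [[(-0.03-0j),0.01+0.00j,-0.02+0.00j],  [-0.00-0.00j,0.00+0.00j,-0.00+0.00j],  [(-0.06-0j),0.02+0.00j,-0.05+0.00j]]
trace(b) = 0.28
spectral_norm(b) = 1.99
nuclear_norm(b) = 2.93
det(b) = -0.11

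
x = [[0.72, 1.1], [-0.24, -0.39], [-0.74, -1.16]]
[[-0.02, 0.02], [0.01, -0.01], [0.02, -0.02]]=x @ [[0.04, -0.04], [-0.04, 0.04]]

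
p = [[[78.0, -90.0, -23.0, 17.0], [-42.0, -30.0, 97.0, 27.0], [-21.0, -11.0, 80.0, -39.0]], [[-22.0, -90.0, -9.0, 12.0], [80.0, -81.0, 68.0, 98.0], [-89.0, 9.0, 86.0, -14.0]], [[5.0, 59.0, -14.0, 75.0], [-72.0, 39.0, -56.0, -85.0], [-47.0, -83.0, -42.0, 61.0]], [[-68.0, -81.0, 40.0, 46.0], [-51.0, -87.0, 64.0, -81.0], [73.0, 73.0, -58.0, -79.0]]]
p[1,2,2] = 86.0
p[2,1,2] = -56.0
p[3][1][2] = 64.0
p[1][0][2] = -9.0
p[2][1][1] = 39.0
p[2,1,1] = 39.0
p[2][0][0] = 5.0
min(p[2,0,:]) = -14.0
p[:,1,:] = [[-42.0, -30.0, 97.0, 27.0], [80.0, -81.0, 68.0, 98.0], [-72.0, 39.0, -56.0, -85.0], [-51.0, -87.0, 64.0, -81.0]]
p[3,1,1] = -87.0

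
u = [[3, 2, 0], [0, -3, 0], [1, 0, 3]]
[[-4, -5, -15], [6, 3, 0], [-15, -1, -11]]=u @[[0, -1, -5], [-2, -1, 0], [-5, 0, -2]]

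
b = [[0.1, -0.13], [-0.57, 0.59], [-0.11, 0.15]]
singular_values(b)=[0.86, 0.03]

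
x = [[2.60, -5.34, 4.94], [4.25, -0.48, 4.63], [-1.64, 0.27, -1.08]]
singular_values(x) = [9.51, 3.55, 0.47]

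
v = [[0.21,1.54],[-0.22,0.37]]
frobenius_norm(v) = 1.61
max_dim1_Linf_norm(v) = 1.54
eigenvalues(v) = [(0.29+0.58j), (0.29-0.58j)]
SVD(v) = [[0.98, 0.22], [0.22, -0.98]] @ diag([1.5913835563356669, 0.2617219452480937]) @ [[0.10, 1.0], [1.0, -0.1]]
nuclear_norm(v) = 1.85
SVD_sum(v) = [[0.15, 1.55], [0.03, 0.34]] + [[0.06, -0.01], [-0.25, 0.03]]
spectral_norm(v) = 1.59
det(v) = 0.42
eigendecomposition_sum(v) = [[(0.1+0.31j), (0.77-0.39j)], [(-0.11+0.06j), (0.19+0.27j)]] + [[0.10-0.31j, (0.77+0.39j)], [(-0.11-0.06j), 0.19-0.27j]]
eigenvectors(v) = [[0.94+0.00j, 0.94-0.00j], [0.05+0.35j, (0.05-0.35j)]]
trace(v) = 0.58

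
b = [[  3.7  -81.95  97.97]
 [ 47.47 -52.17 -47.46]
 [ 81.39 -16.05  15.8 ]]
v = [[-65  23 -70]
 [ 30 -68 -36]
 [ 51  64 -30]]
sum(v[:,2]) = -136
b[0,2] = 97.97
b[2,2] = 15.8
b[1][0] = 47.47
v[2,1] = 64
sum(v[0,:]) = -112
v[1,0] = 30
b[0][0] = 3.7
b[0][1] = -81.95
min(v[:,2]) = -70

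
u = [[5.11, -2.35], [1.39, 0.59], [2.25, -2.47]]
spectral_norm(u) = 6.51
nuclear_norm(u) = 8.16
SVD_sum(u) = [[4.91, -2.71], [0.82, -0.45], [2.77, -1.53]] + [[0.20, 0.36],[0.57, 1.04],[-0.52, -0.94]]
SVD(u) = [[-0.86, -0.25], [-0.14, -0.72], [-0.49, 0.65]] @ diag([6.506965371164943, 1.6545699315714302]) @ [[-0.88, 0.48], [-0.48, -0.88]]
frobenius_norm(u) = 6.71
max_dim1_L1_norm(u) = 7.46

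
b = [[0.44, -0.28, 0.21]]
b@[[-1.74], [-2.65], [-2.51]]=[[-0.55]]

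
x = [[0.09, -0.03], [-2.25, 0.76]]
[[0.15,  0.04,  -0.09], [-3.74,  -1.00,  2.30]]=x @ [[1.88,  0.61,  -0.63], [0.64,  0.49,  1.16]]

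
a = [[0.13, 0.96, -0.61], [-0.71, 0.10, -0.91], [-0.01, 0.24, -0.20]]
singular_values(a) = [1.4, 0.88, 0.0]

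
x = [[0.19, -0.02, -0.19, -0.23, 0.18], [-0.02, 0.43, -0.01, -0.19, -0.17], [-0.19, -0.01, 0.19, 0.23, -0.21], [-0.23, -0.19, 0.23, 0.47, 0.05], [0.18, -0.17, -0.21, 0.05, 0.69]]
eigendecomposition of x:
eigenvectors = [[-0.38, 0.23, -0.23, 0.82, 0.27], [0.19, 0.53, 0.81, 0.18, -0.03], [0.40, -0.24, 0.1, -0.01, 0.88], [0.24, -0.71, 0.28, 0.5, -0.33], [-0.78, -0.33, 0.45, -0.21, 0.21]]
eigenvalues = [0.91, 0.79, 0.27, 0.0, -0.0]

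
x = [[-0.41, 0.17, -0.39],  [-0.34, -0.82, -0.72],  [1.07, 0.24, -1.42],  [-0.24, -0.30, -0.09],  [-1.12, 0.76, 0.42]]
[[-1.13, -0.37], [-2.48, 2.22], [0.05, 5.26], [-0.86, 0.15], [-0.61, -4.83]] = x @ [[1.77, 2.32], [1.00, -1.7], [1.47, -2.24]]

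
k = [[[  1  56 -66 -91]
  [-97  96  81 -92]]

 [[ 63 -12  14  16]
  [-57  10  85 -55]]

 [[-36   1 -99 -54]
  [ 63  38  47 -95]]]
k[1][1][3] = -55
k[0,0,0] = 1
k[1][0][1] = -12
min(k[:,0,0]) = -36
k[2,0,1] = 1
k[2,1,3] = -95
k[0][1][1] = 96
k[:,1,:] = [[-97, 96, 81, -92], [-57, 10, 85, -55], [63, 38, 47, -95]]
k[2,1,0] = 63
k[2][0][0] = -36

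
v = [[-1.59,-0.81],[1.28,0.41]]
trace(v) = -1.18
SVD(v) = [[-0.8, 0.60], [0.60, 0.80]] @ diag([2.2272935338589432, 0.1728106305472606]) @ [[0.92, 0.4],[0.4, -0.92]]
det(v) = 0.38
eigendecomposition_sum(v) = [[-0.80-1.44j, (-0.4-1.25j)], [0.64+1.97j, (0.21+1.63j)]] + [[-0.79+1.44j, (-0.4+1.25j)], [(0.64-1.97j), 0.20-1.63j]]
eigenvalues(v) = [(-0.59+0.19j), (-0.59-0.19j)]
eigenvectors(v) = [[(0.61-0.12j), 0.61+0.12j], [-0.78+0.00j, (-0.78-0j)]]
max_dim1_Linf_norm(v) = 1.59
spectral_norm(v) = 2.23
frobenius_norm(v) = 2.23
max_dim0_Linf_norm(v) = 1.59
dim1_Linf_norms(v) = [1.59, 1.28]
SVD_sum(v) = [[-1.63, -0.71], [1.22, 0.54]] + [[0.04, -0.1], [0.06, -0.13]]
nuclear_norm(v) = 2.40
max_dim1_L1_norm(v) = 2.4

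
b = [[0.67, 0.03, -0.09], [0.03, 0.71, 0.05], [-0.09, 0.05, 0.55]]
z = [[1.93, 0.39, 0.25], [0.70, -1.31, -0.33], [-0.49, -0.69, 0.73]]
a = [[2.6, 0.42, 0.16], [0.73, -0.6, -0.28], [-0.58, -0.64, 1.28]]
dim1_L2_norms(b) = [0.68, 0.71, 0.56]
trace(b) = 1.93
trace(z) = 1.35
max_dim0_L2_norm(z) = 2.11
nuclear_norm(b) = 1.93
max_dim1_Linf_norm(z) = 1.93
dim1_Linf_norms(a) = [2.6, 0.73, 1.28]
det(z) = -2.70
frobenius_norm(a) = 3.21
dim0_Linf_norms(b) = [0.67, 0.71, 0.55]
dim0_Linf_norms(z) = [1.93, 1.31, 0.73]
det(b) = 0.25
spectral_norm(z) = 2.11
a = b + z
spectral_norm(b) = 0.73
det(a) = -2.92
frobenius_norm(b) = 1.13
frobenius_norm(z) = 2.74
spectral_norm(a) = 2.80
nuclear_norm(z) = 4.48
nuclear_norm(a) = 4.94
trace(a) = 3.28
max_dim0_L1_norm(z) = 3.12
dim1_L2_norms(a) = [2.64, 0.99, 1.54]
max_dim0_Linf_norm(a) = 2.6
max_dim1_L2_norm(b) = 0.71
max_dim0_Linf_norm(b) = 0.71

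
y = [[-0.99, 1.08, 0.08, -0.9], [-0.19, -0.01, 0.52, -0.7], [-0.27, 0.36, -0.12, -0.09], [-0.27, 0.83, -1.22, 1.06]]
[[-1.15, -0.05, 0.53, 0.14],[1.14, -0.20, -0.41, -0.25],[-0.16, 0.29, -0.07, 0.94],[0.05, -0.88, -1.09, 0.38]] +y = [[-2.14, 1.03, 0.61, -0.76], [0.95, -0.21, 0.11, -0.95], [-0.43, 0.65, -0.19, 0.85], [-0.22, -0.05, -2.31, 1.44]]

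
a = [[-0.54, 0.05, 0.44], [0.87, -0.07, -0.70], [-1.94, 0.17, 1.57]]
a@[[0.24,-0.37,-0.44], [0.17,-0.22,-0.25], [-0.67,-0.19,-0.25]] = [[-0.42,0.11,0.12], [0.67,-0.17,-0.19], [-1.49,0.38,0.42]]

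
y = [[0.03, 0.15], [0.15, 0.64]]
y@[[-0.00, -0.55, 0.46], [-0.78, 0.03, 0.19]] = [[-0.12,-0.01,0.04], [-0.5,-0.06,0.19]]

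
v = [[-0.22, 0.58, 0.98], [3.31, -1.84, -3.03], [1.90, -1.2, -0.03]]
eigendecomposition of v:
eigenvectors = [[0.24,-0.51,0.36], [-0.89,-0.85,-0.42], [-0.38,0.12,0.84]]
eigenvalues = [-4.01, 0.53, 1.39]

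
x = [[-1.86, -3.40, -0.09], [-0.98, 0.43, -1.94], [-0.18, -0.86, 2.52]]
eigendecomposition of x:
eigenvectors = [[0.95, 0.76, 0.40], [0.32, -0.61, -0.62], [0.08, -0.24, 0.68]]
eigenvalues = [-3.0, 0.89, 3.2]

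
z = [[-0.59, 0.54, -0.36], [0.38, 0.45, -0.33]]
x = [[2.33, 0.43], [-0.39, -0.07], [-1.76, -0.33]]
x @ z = [[-1.21, 1.45, -0.98],[0.2, -0.24, 0.16],[0.91, -1.1, 0.74]]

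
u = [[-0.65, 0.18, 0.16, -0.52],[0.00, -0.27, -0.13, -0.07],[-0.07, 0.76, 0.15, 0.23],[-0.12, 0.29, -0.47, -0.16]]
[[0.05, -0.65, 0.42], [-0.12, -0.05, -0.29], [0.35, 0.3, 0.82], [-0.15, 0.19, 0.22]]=u @ [[-0.61,0.19,-0.53], [0.11,0.26,0.93], [0.27,-0.61,0.17], [0.79,0.91,0.23]]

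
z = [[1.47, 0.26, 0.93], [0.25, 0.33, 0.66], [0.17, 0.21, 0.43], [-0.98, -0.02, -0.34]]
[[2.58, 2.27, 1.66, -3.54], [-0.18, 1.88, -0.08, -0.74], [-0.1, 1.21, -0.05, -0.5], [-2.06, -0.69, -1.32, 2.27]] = z @ [[2.38, 0.07, 1.72, -1.84], [-0.83, 2.24, 0.68, 2.16], [-0.76, 1.7, -1.12, -1.5]]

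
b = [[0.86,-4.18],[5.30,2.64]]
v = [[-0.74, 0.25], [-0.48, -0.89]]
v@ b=[[0.69,3.75], [-5.13,-0.34]]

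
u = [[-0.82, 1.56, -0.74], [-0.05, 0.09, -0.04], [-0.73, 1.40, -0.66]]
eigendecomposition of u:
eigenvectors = [[0.75, 0.89, -0.07], [0.04, 0.45, -0.46], [0.66, -0.03, -0.89]]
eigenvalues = [-1.39, -0.01, 0.0]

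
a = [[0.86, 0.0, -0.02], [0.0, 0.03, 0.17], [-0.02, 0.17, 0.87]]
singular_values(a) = [0.91, 0.85, 0.0]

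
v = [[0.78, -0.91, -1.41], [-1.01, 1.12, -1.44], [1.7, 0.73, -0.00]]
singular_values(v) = [2.22, 1.97, 1.55]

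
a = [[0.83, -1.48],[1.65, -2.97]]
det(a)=-0.023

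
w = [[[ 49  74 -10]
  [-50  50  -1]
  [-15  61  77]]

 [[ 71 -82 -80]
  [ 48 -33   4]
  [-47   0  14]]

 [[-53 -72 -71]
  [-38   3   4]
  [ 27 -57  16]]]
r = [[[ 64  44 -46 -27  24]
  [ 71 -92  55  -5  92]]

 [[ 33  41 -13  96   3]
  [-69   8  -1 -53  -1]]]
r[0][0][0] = 64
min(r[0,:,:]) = -92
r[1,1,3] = -53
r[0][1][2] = 55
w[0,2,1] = 61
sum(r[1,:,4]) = 2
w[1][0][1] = -82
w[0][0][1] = 74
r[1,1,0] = -69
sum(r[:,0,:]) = 219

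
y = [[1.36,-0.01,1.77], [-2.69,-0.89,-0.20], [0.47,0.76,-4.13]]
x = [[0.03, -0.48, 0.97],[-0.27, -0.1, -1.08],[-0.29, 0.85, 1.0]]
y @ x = [[-0.47, 0.85, 3.1], [0.22, 1.21, -1.85], [1.01, -3.81, -4.49]]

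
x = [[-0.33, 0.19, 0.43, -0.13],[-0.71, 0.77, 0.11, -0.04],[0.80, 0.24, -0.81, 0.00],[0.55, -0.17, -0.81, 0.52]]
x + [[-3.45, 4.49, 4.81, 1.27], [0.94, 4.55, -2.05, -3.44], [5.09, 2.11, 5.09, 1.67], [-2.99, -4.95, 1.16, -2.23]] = [[-3.78,4.68,5.24,1.14], [0.23,5.32,-1.94,-3.48], [5.89,2.35,4.28,1.67], [-2.44,-5.12,0.35,-1.71]]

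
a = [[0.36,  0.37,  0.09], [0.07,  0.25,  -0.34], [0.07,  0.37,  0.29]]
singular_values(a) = [0.68, 0.44, 0.19]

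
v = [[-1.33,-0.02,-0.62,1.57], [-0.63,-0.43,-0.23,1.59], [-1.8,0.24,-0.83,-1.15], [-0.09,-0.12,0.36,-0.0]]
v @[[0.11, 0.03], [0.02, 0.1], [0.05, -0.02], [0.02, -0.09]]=[[-0.15, -0.17], [-0.06, -0.20], [-0.26, 0.09], [0.01, -0.02]]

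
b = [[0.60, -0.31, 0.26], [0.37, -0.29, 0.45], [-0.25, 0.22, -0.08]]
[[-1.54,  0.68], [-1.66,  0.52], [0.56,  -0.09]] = b@[[-1.55, 1.66], [-0.11, 1.83], [-2.49, 0.98]]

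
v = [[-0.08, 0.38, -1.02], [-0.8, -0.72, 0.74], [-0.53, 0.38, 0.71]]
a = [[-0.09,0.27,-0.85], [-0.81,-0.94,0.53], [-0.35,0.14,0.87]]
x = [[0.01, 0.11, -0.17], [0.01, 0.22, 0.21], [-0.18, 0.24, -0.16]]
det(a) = 0.60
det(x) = -0.01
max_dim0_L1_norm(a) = 2.25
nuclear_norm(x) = 0.79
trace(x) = 0.07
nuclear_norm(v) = 3.09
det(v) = 0.83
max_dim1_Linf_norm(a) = 0.94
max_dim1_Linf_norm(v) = 1.02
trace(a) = -0.16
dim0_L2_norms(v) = [0.96, 0.9, 1.45]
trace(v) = -0.09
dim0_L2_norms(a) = [0.89, 0.99, 1.33]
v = a + x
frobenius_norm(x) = 0.50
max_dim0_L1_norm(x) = 0.57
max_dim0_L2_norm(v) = 1.45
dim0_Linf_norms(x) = [0.18, 0.24, 0.21]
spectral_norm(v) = 1.68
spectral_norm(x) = 0.38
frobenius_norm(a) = 1.88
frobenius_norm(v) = 1.96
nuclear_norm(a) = 2.91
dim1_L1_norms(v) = [1.48, 2.26, 1.62]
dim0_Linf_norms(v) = [0.8, 0.72, 1.02]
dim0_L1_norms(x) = [0.2, 0.57, 0.54]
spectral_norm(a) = 1.60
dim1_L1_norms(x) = [0.29, 0.44, 0.58]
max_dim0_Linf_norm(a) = 0.94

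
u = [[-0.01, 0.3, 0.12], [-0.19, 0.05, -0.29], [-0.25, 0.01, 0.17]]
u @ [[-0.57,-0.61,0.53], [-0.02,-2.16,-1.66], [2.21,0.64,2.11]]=[[0.26, -0.57, -0.25], [-0.53, -0.18, -0.80], [0.52, 0.24, 0.21]]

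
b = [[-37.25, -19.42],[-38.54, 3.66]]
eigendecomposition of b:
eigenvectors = [[-0.82,0.34], [-0.58,-0.94]]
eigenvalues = [-50.95, 17.36]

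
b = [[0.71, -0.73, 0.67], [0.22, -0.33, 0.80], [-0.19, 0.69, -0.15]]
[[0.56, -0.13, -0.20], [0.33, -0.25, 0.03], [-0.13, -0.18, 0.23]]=b @ [[0.56, -0.22, -0.13], [0.02, -0.42, 0.35], [0.27, -0.42, 0.22]]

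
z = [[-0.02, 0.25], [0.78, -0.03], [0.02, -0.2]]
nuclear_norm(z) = 1.10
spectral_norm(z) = 0.78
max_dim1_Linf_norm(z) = 0.78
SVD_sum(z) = [[-0.04,  0.00], [0.78,  -0.05], [0.03,  -0.00]] + [[0.02, 0.25], [0.0, 0.02], [-0.01, -0.2]]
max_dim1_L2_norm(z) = 0.78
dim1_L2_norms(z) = [0.25, 0.78, 0.2]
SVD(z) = [[-0.05, -0.78], [1.0, -0.06], [0.04, 0.62]] @ diag([0.7818356591154113, 0.3183284500882233]) @ [[1.00,-0.06], [-0.06,-1.00]]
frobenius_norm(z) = 0.84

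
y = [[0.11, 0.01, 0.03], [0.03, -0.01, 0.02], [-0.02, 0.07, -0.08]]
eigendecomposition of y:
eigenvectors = [[-0.97, 0.14, -0.25], [-0.24, 0.19, 0.69], [0.01, -0.97, 0.68]]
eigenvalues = [0.11, -0.09, -0.0]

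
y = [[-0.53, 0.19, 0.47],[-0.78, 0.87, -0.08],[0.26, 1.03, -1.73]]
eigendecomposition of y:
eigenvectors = [[0.35, 0.64, -0.32], [0.84, 0.61, -0.06], [0.43, 0.46, 0.95]]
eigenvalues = [0.51, -0.01, -1.89]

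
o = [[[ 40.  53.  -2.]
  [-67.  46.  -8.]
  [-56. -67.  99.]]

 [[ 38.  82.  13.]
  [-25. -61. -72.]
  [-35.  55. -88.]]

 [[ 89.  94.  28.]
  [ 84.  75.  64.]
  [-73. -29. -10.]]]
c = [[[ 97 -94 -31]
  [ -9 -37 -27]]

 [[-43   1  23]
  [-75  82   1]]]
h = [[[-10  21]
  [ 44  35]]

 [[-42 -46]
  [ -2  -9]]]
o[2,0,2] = 28.0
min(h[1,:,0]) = -42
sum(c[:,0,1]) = -93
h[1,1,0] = -2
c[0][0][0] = 97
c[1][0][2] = 23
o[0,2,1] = -67.0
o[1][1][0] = -25.0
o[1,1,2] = -72.0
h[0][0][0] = -10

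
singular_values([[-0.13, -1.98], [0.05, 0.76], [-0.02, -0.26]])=[2.14, 0.0]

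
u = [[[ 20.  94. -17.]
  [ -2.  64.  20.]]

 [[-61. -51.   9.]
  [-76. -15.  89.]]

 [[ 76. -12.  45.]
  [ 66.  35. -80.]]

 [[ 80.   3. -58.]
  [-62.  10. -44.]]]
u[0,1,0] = -2.0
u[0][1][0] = -2.0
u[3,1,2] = -44.0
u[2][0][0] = 76.0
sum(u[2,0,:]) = 109.0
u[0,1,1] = 64.0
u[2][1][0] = 66.0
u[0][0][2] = -17.0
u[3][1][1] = 10.0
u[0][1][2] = 20.0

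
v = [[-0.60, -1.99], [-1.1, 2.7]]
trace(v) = 2.10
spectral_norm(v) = 3.40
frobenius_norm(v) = 3.58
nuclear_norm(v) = 4.52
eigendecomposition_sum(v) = [[-1.02,-0.52],[-0.29,-0.15]] + [[0.42, -1.47], [-0.81, 2.85]]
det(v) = -3.81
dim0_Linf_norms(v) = [1.1, 2.7]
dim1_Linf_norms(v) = [1.99, 2.7]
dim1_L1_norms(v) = [2.59, 3.8]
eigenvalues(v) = [-1.17, 3.27]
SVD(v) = [[-0.55, 0.84], [0.84, 0.55]] @ diag([3.4008314744251895, 1.1200202152456848]) @ [[-0.17,0.98], [-0.98,-0.17]]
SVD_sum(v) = [[0.32, -1.83], [-0.50, 2.81]] + [[-0.92, -0.16],[-0.60, -0.11]]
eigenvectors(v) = [[-0.96, 0.46], [-0.27, -0.89]]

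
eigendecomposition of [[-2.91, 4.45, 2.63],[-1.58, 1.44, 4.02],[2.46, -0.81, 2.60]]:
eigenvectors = [[(-0.73+0j), -0.73-0.00j, 0.57+0.00j], [(-0.4-0.46j), (-0.4+0.46j), 0.56+0.00j], [0.30+0.09j, (0.3-0.09j), 0.60+0.00j]]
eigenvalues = [(-1.53+2.5j), (-1.53-2.5j), (4.19+0j)]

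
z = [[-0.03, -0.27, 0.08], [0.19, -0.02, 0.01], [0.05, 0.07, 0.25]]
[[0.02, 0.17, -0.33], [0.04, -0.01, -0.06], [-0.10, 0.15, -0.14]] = z@[[0.19,  -0.13,  -0.17], [-0.20,  -0.41,  1.01], [-0.4,  0.73,  -0.79]]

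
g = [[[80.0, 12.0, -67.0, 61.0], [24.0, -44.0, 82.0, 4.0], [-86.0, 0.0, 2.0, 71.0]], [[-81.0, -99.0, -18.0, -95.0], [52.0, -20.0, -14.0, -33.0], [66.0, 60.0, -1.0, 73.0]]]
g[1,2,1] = 60.0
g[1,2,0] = 66.0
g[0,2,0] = -86.0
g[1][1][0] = 52.0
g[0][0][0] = 80.0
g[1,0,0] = -81.0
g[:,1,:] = [[24.0, -44.0, 82.0, 4.0], [52.0, -20.0, -14.0, -33.0]]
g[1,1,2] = -14.0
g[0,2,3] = 71.0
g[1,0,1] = -99.0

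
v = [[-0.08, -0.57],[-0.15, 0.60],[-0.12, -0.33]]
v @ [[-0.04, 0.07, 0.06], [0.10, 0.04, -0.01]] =[[-0.05, -0.03, 0.0], [0.07, 0.01, -0.02], [-0.03, -0.02, -0.0]]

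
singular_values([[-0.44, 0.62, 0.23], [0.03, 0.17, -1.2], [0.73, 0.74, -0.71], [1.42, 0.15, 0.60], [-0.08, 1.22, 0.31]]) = [1.74, 1.6, 1.45]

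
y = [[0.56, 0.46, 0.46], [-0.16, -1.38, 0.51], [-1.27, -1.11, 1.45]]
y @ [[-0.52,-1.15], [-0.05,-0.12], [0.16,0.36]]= [[-0.24, -0.53],[0.23, 0.53],[0.95, 2.12]]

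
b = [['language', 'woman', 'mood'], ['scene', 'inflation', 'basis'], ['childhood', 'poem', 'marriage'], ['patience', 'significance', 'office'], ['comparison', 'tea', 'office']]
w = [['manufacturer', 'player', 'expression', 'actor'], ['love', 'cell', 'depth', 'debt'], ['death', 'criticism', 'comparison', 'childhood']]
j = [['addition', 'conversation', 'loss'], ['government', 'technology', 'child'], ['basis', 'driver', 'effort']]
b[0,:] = ['language', 'woman', 'mood']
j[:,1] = ['conversation', 'technology', 'driver']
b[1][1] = 'inflation'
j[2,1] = 'driver'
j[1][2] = 'child'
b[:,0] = ['language', 'scene', 'childhood', 'patience', 'comparison']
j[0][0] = 'addition'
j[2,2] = 'effort'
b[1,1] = 'inflation'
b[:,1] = ['woman', 'inflation', 'poem', 'significance', 'tea']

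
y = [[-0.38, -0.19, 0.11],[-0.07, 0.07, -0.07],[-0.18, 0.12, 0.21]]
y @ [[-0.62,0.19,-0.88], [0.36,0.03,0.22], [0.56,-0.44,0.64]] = [[0.23, -0.13, 0.36], [0.03, 0.02, 0.03], [0.27, -0.12, 0.32]]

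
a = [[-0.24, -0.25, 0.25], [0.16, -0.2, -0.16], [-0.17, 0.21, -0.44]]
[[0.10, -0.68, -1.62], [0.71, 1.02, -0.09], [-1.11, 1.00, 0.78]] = a @ [[2.38, 0.96, 2.28], [-2.10, -1.62, 3.17], [0.59, -3.42, -1.14]]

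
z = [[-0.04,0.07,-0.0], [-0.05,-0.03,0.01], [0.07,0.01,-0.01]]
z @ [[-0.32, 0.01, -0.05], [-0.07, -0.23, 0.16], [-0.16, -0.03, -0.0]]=[[0.01, -0.02, 0.01], [0.02, 0.01, -0.0], [-0.02, -0.00, -0.0]]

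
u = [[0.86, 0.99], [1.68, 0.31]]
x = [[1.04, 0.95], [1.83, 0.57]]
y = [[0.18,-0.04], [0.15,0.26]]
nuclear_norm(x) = 2.82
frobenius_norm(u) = 2.15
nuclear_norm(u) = 2.73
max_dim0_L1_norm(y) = 0.33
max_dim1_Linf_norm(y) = 0.26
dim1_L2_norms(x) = [1.41, 1.92]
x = u + y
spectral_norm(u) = 2.04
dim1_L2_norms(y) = [0.18, 0.3]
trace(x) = 1.61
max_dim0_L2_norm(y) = 0.26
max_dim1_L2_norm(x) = 1.92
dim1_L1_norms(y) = [0.22, 0.41]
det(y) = 0.05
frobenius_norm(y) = 0.35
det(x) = -1.15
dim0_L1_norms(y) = [0.33, 0.3]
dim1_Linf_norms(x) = [1.04, 1.83]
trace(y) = 0.44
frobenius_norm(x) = 2.38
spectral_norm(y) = 0.31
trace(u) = 1.17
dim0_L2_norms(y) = [0.23, 0.26]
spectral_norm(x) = 2.33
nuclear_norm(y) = 0.48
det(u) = -1.40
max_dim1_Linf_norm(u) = 1.68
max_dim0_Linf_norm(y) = 0.26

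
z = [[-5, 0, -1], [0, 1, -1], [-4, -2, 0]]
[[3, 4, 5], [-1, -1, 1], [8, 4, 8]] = z @ [[0, -1, 0], [-4, 0, -4], [-3, 1, -5]]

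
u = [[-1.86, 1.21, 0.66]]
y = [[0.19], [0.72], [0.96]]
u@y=[[1.15]]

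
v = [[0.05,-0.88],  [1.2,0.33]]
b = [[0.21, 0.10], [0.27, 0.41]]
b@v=[[0.13,-0.15],[0.51,-0.10]]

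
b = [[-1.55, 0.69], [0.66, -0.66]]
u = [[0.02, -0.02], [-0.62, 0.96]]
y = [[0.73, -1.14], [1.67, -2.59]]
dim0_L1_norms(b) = [2.21, 1.35]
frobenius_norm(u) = 1.14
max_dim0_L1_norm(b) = 2.21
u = b @ y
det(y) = 0.01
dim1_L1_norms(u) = [0.04, 1.58]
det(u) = 0.01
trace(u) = 0.98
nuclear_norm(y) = 3.37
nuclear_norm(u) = 1.15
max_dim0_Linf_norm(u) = 0.96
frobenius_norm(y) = 3.37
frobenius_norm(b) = 1.94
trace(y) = -1.86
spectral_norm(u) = 1.14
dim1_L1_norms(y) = [1.87, 4.26]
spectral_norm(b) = 1.91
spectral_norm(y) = 3.37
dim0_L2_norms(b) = [1.68, 0.95]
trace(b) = -2.21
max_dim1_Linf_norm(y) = 2.59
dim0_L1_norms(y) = [2.4, 3.73]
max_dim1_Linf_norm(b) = 1.55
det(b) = 0.57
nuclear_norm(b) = 2.21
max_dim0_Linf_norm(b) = 1.55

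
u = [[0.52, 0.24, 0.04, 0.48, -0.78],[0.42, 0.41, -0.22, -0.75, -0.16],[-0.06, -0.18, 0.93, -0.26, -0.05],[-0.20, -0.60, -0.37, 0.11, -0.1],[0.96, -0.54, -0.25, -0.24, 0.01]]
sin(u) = [[0.63, 0.22, 0.05, 0.54, -0.83], [0.37, 0.31, -0.22, -0.69, -0.09], [-0.04, -0.15, 0.77, -0.21, -0.07], [-0.17, -0.5, -0.30, 0.11, -0.16], [1.05, -0.54, -0.22, -0.29, 0.08]]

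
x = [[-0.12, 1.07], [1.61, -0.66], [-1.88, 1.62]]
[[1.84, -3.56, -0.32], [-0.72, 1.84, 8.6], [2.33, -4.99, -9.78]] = x@[[0.27,-0.23,5.47],[1.75,-3.35,0.31]]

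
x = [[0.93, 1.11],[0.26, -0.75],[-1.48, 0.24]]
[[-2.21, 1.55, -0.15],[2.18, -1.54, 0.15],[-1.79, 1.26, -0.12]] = x @ [[0.78, -0.55, 0.05], [-2.64, 1.86, -0.18]]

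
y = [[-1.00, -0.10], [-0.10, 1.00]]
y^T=[[-1.00, -0.1], [-0.1, 1.0]]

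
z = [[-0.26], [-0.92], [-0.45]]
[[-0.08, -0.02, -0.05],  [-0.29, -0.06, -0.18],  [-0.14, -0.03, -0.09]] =z @ [[0.31,  0.07,  0.20]]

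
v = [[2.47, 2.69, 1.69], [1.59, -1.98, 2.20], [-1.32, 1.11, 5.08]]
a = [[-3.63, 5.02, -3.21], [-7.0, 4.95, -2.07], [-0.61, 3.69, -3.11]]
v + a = [[-1.16, 7.71, -1.52], [-5.41, 2.97, 0.13], [-1.93, 4.8, 1.97]]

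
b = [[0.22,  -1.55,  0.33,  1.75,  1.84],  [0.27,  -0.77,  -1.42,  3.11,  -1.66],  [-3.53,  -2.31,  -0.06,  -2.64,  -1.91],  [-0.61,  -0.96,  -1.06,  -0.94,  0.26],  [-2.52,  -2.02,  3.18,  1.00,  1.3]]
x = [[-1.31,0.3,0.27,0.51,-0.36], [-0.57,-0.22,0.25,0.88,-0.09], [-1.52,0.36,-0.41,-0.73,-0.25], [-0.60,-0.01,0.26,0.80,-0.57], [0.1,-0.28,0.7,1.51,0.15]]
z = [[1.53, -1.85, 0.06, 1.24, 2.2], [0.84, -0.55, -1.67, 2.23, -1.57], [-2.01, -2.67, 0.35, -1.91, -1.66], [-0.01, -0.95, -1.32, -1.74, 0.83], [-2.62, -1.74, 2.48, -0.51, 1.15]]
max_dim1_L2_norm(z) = 4.21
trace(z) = 0.74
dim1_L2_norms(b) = [3.0, 3.89, 5.33, 1.84, 4.82]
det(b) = 51.44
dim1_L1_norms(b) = [5.69, 7.23, 10.45, 3.83, 10.02]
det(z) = 153.42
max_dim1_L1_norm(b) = 10.45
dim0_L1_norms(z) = [7.01, 7.76, 5.88, 7.63, 7.41]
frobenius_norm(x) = 3.31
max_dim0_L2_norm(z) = 3.84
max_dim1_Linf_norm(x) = 1.52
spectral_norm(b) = 6.04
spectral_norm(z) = 5.60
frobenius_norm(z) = 8.07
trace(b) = -0.25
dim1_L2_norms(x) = [1.51, 1.1, 1.79, 1.18, 1.7]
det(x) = -0.00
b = z + x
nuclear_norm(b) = 17.00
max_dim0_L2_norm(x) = 2.17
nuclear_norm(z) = 16.27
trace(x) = -0.99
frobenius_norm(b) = 8.90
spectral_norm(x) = 2.37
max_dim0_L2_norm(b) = 4.65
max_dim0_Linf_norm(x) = 1.52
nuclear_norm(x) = 5.34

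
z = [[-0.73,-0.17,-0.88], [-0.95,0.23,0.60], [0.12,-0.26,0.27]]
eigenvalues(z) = [(-0.93+0j), (0.35+0.57j), (0.35-0.57j)]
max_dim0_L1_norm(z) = 1.8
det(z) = -0.41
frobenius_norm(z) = 1.68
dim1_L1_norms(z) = [1.78, 1.78, 0.65]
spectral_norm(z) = 1.22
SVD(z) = [[-0.79, 0.57, 0.22], [-0.58, -0.81, -0.01], [0.17, -0.14, 0.98]] @ diag([1.220793642819662, 1.1067604451575792, 0.3020665467834785]) @ [[0.95, -0.04, 0.32], [0.31, -0.22, -0.93], [-0.11, -0.97, 0.2]]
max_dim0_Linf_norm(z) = 0.95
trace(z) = -0.23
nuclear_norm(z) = 2.63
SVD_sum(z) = [[-0.92, 0.04, -0.31], [-0.68, 0.03, -0.23], [0.20, -0.01, 0.07]] + [[0.19, -0.14, -0.58], [-0.28, 0.20, 0.83], [-0.05, 0.03, 0.14]] + [[-0.01, -0.07, 0.01], [0.0, 0.00, -0.00], [-0.03, -0.29, 0.06]]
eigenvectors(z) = [[-0.79+0.00j, (0.17+0.25j), (0.17-0.25j)], [-0.62+0.00j, -0.85+0.00j, (-0.85-0j)], [(-0.06+0j), 0.11-0.41j, 0.11+0.41j]]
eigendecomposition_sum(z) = [[(-0.73+0j), -0.21+0.00j, -0.44+0.00j], [-0.58+0.00j, (-0.16+0j), (-0.34+0j)], [(-0.05+0j), -0.01+0.00j, -0.03+0.00j]] + [[0.08j, (0.02-0.1j), -0.22-0.05j], [-0.19-0.13j, (0.2+0.2j), 0.47-0.43j], [0.09-0.07j, -0.12+0.07j, 0.15+0.28j]] + [[-0.08j, 0.02+0.10j, -0.22+0.05j], [-0.19+0.13j, 0.20-0.20j, 0.47+0.43j], [0.09+0.07j, -0.12-0.07j, 0.15-0.28j]]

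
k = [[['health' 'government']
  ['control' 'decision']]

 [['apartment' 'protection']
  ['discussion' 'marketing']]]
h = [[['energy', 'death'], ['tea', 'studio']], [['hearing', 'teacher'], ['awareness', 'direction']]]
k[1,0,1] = 'protection'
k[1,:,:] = [['apartment', 'protection'], ['discussion', 'marketing']]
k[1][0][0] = 'apartment'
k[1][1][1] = 'marketing'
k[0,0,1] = 'government'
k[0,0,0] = 'health'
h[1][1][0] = 'awareness'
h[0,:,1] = ['death', 'studio']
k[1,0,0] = 'apartment'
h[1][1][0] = 'awareness'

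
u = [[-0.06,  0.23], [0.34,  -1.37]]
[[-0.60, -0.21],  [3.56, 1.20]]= u@ [[0.4, 3.12], [-2.5, -0.10]]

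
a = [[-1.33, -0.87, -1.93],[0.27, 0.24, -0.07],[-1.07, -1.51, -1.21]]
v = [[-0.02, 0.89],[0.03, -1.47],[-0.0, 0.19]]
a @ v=[[0.00, -0.27], [0.0, -0.13], [-0.02, 1.04]]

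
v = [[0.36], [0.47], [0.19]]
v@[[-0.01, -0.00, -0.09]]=[[-0.00, 0.0, -0.03], [-0.0, 0.0, -0.04], [-0.0, 0.0, -0.02]]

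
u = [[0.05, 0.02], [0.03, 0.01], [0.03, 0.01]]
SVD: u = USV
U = [[-0.77,0.64],  [-0.45,-0.54],  [-0.45,-0.54]]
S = [0.07, 0.0]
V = [[-0.94, -0.35], [-0.35, 0.94]]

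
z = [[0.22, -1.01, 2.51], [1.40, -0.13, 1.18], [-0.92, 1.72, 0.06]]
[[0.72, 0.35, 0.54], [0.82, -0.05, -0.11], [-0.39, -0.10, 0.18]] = z @ [[0.38, -0.13, -0.27],[-0.03, -0.13, -0.05],[0.24, 0.1, 0.22]]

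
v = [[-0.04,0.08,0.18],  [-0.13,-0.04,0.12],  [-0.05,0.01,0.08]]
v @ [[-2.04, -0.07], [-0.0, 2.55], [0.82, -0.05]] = [[0.23, 0.20], [0.36, -0.10], [0.17, 0.02]]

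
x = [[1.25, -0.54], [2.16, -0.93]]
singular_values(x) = [2.72, 0.0]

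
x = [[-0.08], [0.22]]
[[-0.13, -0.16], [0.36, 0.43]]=x @ [[1.63, 1.94]]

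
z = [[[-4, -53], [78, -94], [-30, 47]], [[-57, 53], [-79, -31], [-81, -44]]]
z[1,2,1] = -44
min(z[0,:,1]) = -94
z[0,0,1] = -53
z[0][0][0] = -4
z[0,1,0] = 78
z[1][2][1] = -44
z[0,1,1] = -94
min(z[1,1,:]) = -79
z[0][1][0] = 78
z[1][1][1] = -31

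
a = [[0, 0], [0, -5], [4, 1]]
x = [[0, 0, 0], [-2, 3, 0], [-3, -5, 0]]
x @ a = [[0, 0], [0, -15], [0, 25]]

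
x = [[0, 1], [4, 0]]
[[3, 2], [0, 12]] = x@[[0, 3], [3, 2]]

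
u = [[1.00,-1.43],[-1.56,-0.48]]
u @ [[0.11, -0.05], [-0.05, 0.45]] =[[0.18, -0.69],  [-0.15, -0.14]]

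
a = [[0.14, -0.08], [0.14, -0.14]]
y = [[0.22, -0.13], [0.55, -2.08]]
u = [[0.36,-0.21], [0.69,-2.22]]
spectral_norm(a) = 0.25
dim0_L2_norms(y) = [0.59, 2.08]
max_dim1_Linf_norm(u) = 2.22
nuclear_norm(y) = 2.34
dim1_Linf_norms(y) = [0.22, 2.08]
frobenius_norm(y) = 2.17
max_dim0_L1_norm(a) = 0.28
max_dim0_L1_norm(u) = 2.43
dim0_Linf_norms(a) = [0.14, 0.14]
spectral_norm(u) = 2.35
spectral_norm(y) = 2.16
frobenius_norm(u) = 2.36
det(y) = -0.39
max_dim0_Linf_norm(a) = 0.14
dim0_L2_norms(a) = [0.2, 0.16]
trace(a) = 0.00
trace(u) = -1.86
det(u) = -0.65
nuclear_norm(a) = 0.29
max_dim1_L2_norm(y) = 2.15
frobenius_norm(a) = 0.26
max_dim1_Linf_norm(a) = 0.14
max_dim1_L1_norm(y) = 2.63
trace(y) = -1.86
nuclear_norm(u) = 2.62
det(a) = -0.01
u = a + y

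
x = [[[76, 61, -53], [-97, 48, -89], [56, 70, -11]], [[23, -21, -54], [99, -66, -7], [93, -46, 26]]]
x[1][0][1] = -21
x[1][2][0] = 93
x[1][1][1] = -66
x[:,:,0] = [[76, -97, 56], [23, 99, 93]]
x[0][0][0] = 76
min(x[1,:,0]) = 23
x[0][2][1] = 70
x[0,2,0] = 56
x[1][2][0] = 93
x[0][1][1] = 48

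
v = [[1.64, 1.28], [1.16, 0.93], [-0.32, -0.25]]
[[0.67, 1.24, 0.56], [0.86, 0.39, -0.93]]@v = [[2.36, 1.87], [2.16, 1.70]]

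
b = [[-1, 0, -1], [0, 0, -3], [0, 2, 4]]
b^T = [[-1, 0, 0], [0, 0, 2], [-1, -3, 4]]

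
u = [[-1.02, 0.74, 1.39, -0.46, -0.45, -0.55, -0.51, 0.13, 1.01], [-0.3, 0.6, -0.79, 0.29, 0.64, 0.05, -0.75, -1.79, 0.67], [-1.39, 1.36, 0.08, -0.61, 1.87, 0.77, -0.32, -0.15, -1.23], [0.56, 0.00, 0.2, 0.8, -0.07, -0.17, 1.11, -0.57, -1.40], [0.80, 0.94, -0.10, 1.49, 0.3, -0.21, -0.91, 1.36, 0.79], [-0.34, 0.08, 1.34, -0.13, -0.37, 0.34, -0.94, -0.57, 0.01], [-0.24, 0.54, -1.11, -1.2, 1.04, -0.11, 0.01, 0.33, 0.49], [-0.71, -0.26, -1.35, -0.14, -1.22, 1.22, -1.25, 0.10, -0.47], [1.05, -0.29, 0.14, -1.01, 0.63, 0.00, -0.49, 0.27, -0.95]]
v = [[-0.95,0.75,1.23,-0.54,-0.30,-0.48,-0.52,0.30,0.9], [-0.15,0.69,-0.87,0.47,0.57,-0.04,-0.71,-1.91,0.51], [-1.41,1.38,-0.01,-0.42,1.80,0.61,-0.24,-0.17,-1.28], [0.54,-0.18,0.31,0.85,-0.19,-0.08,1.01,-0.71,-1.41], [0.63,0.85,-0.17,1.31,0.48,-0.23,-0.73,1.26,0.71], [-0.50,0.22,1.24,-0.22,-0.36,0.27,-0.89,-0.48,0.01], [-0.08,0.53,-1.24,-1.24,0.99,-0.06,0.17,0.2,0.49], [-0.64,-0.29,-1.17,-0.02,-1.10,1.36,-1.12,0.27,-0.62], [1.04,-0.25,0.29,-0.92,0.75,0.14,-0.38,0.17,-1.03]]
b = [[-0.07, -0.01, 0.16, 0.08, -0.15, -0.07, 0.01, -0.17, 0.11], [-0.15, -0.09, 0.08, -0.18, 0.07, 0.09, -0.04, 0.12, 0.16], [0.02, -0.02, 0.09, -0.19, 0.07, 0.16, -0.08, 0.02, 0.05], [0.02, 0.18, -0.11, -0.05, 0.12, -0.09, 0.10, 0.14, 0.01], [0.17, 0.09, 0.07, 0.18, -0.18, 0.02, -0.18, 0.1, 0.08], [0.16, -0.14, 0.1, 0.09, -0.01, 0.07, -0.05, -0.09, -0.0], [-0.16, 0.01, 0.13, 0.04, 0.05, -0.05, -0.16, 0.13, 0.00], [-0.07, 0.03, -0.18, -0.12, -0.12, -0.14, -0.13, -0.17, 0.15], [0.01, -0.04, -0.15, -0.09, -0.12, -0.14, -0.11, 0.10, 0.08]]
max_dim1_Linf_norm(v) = 1.91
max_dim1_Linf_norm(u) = 1.87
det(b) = 0.00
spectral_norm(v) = 3.42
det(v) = -53.39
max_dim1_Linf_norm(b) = 0.19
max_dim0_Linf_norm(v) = 1.91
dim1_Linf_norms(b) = [0.17, 0.18, 0.19, 0.18, 0.18, 0.16, 0.16, 0.18, 0.15]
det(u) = -75.92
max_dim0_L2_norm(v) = 2.63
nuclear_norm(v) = 18.76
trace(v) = 0.74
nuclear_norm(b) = 2.63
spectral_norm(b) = 0.50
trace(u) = 0.26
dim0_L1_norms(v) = [5.94, 5.14, 6.53, 5.99, 6.54, 3.27, 5.77, 5.47, 6.96]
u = v + b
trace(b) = -0.48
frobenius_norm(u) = 7.20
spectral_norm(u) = 3.56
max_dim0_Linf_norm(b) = 0.19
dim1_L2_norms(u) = [2.35, 2.41, 3.14, 2.13, 2.68, 1.84, 2.11, 2.68, 1.96]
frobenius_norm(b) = 1.00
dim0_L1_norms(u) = [6.41, 4.81, 6.5, 6.13, 6.59, 3.42, 6.29, 5.27, 7.02]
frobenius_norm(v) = 7.01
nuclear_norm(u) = 19.31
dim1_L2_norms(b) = [0.32, 0.35, 0.29, 0.32, 0.39, 0.28, 0.3, 0.39, 0.31]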